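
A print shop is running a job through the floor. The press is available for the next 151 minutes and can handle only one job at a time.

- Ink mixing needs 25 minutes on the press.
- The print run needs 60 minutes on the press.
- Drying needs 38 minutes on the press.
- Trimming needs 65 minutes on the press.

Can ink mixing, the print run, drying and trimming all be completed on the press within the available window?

No

Running back to back, the jobs need 25 + 60 + 38 + 65 = 188 minutes on the press.
Since 188 > 151, they cannot all fit.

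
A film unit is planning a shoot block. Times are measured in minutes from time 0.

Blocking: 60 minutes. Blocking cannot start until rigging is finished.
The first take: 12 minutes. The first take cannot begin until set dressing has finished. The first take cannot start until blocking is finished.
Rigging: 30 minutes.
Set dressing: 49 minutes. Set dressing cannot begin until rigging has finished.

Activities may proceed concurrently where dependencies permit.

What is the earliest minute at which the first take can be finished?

102

Rigging can start immediately at minute 0; it finishes at minute 30.
Blocking waits on rigging (finishes minute 30), so it starts at minute 30 and finishes at 30 + 60 = minute 90.
After rigging (finishes minute 30), set dressing can start at minute 30 and finishes at minute 79.
The first take has to wait for set dressing (finishes minute 79); blocking (finishes minute 90). The latest of these is minute 90, so the first take runs minute 90 to 90 + 12 = minute 102.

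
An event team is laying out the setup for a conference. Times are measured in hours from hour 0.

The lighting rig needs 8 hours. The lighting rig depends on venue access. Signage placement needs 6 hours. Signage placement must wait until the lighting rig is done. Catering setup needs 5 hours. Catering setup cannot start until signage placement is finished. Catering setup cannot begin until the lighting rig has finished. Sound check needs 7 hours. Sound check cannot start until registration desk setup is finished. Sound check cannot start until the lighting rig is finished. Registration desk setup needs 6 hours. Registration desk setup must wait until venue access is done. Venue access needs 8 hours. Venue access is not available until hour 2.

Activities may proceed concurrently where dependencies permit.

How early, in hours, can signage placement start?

18

Venue access cannot begin until its own release at hour 2. It runs from hour 2 to 2 + 8 = hour 10.
After venue access (finishes hour 10), the lighting rig can start at hour 10 and finishes at hour 18.
Signage placement waits on the lighting rig (finishes hour 18), so the earliest it can start is hour 18.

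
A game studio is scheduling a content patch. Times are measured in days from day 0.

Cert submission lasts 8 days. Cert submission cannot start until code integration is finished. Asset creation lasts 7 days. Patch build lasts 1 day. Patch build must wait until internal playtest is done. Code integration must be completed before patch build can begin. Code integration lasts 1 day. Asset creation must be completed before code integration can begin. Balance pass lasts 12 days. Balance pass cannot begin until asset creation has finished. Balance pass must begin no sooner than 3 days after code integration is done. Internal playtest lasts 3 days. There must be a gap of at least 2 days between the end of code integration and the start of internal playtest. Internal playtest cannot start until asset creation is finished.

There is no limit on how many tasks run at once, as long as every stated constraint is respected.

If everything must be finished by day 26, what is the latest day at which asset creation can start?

3

Patch build has no dependents, so it just needs to finish by day 26. Starting by 26 − 1 = day 25 achieves that.
Internal playtest feeds into patch build (must start by day 25); so internal playtest must finish by day 25 and therefore start by day 22.
Balance pass must finish by day 26; it takes 12 days, so it must start by 26 − 12 = day 14.
Cert submission must finish by day 26; it takes 8 days, so it must start by 26 − 8 = day 18.
Code integration feeds internal playtest (must start by day 22, minus 2-day gap → day 20); balance pass (must start by day 14, minus 3-day gap → day 11); cert submission (must start by day 18); patch build (must start by day 25). Taking the minimum, code integration must finish by day 11 and start by 11 − 1 = day 10.
Asset creation feeds code integration (must start by day 10); internal playtest (must start by day 22); balance pass (must start by day 14). Taking the minimum, asset creation must finish by day 10 and start by 10 − 7 = day 3.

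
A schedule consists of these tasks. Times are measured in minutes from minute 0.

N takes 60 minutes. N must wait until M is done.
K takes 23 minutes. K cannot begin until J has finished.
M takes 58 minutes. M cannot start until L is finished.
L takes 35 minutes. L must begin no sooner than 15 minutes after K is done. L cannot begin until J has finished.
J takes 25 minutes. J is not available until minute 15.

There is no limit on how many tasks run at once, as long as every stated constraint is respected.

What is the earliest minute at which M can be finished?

171

J cannot begin until its own release at minute 15. It runs from minute 15 to 15 + 25 = minute 40.
After J (finishes minute 40), K can start at minute 40 and finishes at minute 63.
L has to wait for K (finishes minute 63, plus 15-minute gap → minute 78); J (finishes minute 40). The latest of these is minute 78, so L runs minute 78 to 78 + 35 = minute 113.
M waits on L (finishes minute 113), so it starts at minute 113 and finishes at 113 + 58 = minute 171.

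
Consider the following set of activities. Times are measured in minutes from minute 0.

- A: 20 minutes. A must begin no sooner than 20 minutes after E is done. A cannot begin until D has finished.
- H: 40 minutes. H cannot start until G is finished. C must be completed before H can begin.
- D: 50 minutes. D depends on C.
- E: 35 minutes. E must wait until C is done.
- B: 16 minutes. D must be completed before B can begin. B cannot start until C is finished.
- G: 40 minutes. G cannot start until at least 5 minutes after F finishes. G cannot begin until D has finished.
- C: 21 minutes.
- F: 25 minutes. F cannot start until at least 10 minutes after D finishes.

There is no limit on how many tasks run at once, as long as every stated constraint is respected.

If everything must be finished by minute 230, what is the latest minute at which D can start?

60

Nothing follows A; the deadline of minute 230 is its only limit. It must start by 230 − 20 = minute 210.
B must finish by minute 230; it takes 16 minutes, so it must start by 230 − 16 = minute 214.
Nothing follows H; the deadline of minute 230 is its only limit. It must start by 230 − 40 = minute 190.
G has to be done before H (must start by minute 190). That means finishing by minute 190, i.e. starting by 190 − 40 = minute 150.
F must finish before G (must start by minute 150, minus 5-minute gap → minute 145). With a 25-minute duration, F must start by 145 − 25 = minute 120.
D must finish in time for A (must start by minute 210); B (must start by minute 214); F (must start by minute 120, minus 10-minute gap → minute 110); G (must start by minute 150). The tightest is minute 110, so D must start by 110 − 50 = minute 60.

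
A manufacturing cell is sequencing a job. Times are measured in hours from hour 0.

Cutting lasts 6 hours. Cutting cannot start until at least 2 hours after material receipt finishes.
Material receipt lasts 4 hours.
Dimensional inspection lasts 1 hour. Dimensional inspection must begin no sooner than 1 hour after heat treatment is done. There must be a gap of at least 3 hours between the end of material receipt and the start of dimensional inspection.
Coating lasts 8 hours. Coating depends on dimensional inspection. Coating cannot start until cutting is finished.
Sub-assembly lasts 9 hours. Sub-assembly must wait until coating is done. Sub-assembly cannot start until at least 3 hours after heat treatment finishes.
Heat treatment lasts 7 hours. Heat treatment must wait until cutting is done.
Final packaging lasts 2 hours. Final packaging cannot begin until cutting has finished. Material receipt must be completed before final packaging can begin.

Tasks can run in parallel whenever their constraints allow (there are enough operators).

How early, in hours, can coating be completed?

Nothing blocks material receipt, so it runs from hour 0 to hour 4.
Cutting waits on material receipt (finishes hour 4, plus 2-hour gap → hour 6), so it starts at hour 6 and finishes at 6 + 6 = hour 12.
Heat treatment waits on cutting (finishes hour 12), so it starts at hour 12 and finishes at 12 + 7 = hour 19.
For dimensional inspection: heat treatment (finishes hour 19, plus 1-hour gap → hour 20); material receipt (finishes hour 4, plus 3-hour gap → hour 7). Taking the maximum gives a start of hour 20, and it finishes at 20 + 1 = hour 21.
For coating: dimensional inspection (finishes hour 21); cutting (finishes hour 12). Taking the maximum gives a start of hour 21, and it finishes at 21 + 8 = hour 29.

29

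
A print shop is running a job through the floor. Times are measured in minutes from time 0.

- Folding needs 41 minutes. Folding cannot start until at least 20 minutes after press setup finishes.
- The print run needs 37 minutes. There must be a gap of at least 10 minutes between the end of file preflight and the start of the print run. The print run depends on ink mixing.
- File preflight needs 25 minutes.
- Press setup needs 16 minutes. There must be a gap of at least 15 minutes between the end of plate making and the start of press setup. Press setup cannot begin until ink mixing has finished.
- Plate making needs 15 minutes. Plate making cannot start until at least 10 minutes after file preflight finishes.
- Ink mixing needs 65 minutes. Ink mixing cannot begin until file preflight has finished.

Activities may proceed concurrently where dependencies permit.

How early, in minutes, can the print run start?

90

File preflight can start immediately at minute 0; it finishes at minute 25.
Ink mixing waits on file preflight (finishes minute 25), so it starts at minute 25 and finishes at 25 + 65 = minute 90.
The print run waits on file preflight (finishes minute 25, plus 10-minute gap → minute 35); ink mixing (finishes minute 90). The latest of these is minute 90, which is the earliest the print run can start.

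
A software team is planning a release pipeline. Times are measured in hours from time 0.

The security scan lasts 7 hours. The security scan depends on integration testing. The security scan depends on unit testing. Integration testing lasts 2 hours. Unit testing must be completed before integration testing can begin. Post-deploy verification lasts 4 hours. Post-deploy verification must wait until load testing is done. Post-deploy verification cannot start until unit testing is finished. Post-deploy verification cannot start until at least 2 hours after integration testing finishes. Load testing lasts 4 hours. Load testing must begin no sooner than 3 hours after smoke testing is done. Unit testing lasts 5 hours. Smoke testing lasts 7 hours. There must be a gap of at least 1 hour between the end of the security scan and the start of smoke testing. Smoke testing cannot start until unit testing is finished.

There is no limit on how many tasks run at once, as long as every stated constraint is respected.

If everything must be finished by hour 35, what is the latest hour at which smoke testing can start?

Post-deploy verification must finish by hour 35; it takes 4 hours, so it must start by 35 − 4 = hour 31.
Load testing must finish before post-deploy verification (must start by hour 31). With a 4-hour duration, load testing must start by 31 − 4 = hour 27.
Since load testing (must start by hour 27, minus 3-hour gap → hour 24) depends on it, smoke testing must finish by hour 24. Backing off its 7-hour duration gives a latest start of hour 17.

17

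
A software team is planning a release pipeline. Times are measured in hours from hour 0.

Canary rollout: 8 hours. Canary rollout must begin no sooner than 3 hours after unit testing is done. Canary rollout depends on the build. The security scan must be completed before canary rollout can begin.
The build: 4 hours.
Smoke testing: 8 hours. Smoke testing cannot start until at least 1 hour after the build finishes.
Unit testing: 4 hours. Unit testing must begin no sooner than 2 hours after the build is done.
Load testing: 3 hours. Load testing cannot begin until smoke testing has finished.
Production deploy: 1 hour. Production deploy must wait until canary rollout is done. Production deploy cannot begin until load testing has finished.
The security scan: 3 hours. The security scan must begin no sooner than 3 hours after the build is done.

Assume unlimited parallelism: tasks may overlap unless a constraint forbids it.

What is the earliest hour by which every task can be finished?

Nothing blocks the build, so it runs from hour 0 to hour 4.
Smoke testing waits on the build (finishes hour 4, plus 1-hour gap → hour 5), so it starts at hour 5 and finishes at 5 + 8 = hour 13.
Load testing cannot begin until smoke testing (finishes hour 13). It runs from hour 13 to 13 + 3 = hour 16.
The security scan waits on the build (finishes hour 4, plus 3-hour gap → hour 7), so it starts at hour 7 and finishes at 7 + 3 = hour 10.
After the build (finishes hour 4, plus 2-hour gap → hour 6), unit testing can start at hour 6 and finishes at hour 10.
Canary rollout needs all of unit testing (finishes hour 10, plus 3-hour gap → hour 13); the build (finishes hour 4); the security scan (finishes hour 10). That puts its earliest start at hour 13; it finishes at 13 + 8 = hour 21.
For production deploy: canary rollout (finishes hour 21); load testing (finishes hour 16). Taking the maximum gives a start of hour 21, and it finishes at 21 + 1 = hour 22.
All tasks are finished once the last one completes. Finish times: The build at 4, Unit testing at 10, The security scan at 10, Smoke testing at 13, Canary rollout at 21, Load testing at 16, Production deploy at 22. The latest is hour 22.

22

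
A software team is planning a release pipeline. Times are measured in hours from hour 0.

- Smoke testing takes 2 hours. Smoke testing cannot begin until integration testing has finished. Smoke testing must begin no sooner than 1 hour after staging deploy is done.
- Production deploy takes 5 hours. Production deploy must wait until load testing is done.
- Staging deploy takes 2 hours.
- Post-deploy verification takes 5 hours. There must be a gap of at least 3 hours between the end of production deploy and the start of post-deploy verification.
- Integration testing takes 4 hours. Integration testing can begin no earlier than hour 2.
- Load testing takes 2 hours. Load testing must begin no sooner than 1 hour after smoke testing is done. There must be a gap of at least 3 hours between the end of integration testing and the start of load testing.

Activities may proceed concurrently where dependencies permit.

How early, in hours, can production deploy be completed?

Staging deploy has no prerequisites, so it starts at hour 0 and finishes at hour 2.
Integration testing cannot begin until its own release at hour 2. It runs from hour 2 to 2 + 4 = hour 6.
Smoke testing needs all of integration testing (finishes hour 6); staging deploy (finishes hour 2, plus 1-hour gap → hour 3). That puts its earliest start at hour 6; it finishes at 6 + 2 = hour 8.
Load testing cannot start until smoke testing (finishes hour 8, plus 1-hour gap → hour 9); integration testing (finishes hour 6, plus 3-hour gap → hour 9). The controlling bound is hour 9, so load testing finishes at 9 + 2 = hour 11.
Production deploy waits on load testing (finishes hour 11), so it starts at hour 11 and finishes at 11 + 5 = hour 16.

16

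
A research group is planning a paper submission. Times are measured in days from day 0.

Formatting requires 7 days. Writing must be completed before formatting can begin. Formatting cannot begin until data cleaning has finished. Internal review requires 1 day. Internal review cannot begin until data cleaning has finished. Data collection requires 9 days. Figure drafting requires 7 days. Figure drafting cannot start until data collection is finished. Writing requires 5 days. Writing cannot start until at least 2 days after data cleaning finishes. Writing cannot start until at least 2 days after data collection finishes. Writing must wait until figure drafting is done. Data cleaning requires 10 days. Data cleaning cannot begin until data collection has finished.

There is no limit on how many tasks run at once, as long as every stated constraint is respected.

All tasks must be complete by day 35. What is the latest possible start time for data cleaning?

Formatting must finish by day 35; it takes 7 days, so it must start by 35 − 7 = day 28.
Writing must finish before formatting (must start by day 28). With a 5-day duration, writing must start by 28 − 5 = day 23.
Internal review has no dependents, so it just needs to finish by day 35. Starting by 35 − 1 = day 34 achieves that.
Data cleaning must finish in time for writing (must start by day 23, minus 2-day gap → day 21); internal review (must start by day 34); formatting (must start by day 28). The tightest is day 21, so data cleaning must start by 21 − 10 = day 11.

11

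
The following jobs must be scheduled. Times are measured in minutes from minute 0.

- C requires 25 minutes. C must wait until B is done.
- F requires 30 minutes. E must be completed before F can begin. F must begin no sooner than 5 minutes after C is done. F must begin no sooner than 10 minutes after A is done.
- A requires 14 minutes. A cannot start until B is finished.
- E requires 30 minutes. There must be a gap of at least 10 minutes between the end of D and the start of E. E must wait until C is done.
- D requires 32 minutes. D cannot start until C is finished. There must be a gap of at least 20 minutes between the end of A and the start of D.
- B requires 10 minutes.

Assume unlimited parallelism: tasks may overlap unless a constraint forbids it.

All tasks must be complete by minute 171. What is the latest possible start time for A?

To finish by minute 171, F (duration 30) must start no later than minute 141.
E feeds into F (must start by minute 141); so E must finish by minute 141 and therefore start by minute 111.
D has to be done before E (must start by minute 111, minus 10-minute gap → minute 101). That means finishing by minute 101, i.e. starting by 101 − 32 = minute 69.
For A: D (must start by minute 69, minus 20-minute gap → minute 49); F (must start by minute 141, minus 10-minute gap → minute 131). The most restrictive is minute 49; with a 14-minute duration, A must start by minute 35.

35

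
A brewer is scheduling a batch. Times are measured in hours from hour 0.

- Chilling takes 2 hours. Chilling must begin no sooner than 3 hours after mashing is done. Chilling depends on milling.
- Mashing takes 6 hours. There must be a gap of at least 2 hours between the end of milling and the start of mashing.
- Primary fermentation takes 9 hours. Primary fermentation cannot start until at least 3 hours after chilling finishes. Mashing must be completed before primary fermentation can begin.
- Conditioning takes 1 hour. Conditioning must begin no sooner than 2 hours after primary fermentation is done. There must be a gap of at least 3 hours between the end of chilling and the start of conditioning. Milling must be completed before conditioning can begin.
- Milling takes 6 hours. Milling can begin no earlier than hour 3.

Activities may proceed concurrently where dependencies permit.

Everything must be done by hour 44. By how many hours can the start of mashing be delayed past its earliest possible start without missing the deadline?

7

Milling cannot begin until its own release at hour 3. It runs from hour 3 to 3 + 6 = hour 9.
Mashing cannot begin until milling (finishes hour 9, plus 2-hour gap → hour 11). It runs from hour 11 to 11 + 6 = hour 17.

Working backward from the deadline:
Conditioning has no dependents, so it just needs to finish by hour 44. Starting by 44 − 1 = hour 43 achieves that.
Primary fermentation has to be done before conditioning (must start by hour 43, minus 2-hour gap → hour 41). That means finishing by hour 41, i.e. starting by 41 − 9 = hour 32.
Chilling has several dependents: primary fermentation (must start by hour 32, minus 3-hour gap → hour 29); conditioning (must start by hour 43, minus 3-hour gap → hour 40). The earliest of those limits is hour 29, so chilling must start by 29 − 2 = hour 27.
For mashing: chilling (must start by hour 27, minus 3-hour gap → hour 24); primary fermentation (must start by hour 32). The most restrictive is hour 24; with a 6-hour duration, mashing must start by hour 18.
So mashing can start as early as hour 11 and as late as hour 18, giving 18 − 11 = 7 hours of slack.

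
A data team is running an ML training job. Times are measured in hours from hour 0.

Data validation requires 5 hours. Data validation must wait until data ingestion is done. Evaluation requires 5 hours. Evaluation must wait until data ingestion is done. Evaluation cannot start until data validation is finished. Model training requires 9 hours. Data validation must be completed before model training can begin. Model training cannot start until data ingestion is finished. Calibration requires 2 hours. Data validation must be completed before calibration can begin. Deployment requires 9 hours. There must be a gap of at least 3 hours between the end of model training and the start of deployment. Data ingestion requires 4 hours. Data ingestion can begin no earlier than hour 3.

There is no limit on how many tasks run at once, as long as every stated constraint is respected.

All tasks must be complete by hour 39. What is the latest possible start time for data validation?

13

To finish by hour 39, deployment (duration 9) must start no later than hour 30.
Model training must finish before deployment (must start by hour 30, minus 3-hour gap → hour 27). With a 9-hour duration, model training must start by 27 − 9 = hour 18.
To finish by hour 39, evaluation (duration 5) must start no later than hour 34.
Calibration has no dependents, so it just needs to finish by hour 39. Starting by 39 − 2 = hour 37 achieves that.
For data validation: model training (must start by hour 18); evaluation (must start by hour 34); calibration (must start by hour 37). The most restrictive is hour 18; with a 5-hour duration, data validation must start by hour 13.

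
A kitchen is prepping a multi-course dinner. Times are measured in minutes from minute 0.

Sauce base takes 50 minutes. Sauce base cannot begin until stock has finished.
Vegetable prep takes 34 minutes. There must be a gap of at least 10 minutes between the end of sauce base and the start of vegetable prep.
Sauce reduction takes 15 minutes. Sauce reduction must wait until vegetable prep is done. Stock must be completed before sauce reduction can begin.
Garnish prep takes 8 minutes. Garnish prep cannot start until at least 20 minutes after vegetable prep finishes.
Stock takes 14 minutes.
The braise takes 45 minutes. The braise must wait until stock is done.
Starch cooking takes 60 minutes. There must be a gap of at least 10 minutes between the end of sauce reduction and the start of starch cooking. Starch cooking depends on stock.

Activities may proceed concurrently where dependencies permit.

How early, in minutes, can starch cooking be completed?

Stock has no prerequisites, so it starts at minute 0 and finishes at minute 14.
Sauce base cannot begin until stock (finishes minute 14). It runs from minute 14 to 14 + 50 = minute 64.
Vegetable prep cannot begin until sauce base (finishes minute 64, plus 10-minute gap → minute 74). It runs from minute 74 to 74 + 34 = minute 108.
Sauce reduction cannot start until vegetable prep (finishes minute 108); stock (finishes minute 14). The controlling bound is minute 108, so sauce reduction finishes at 108 + 15 = minute 123.
For starch cooking: sauce reduction (finishes minute 123, plus 10-minute gap → minute 133); stock (finishes minute 14). Taking the maximum gives a start of minute 133, and it finishes at 133 + 60 = minute 193.

193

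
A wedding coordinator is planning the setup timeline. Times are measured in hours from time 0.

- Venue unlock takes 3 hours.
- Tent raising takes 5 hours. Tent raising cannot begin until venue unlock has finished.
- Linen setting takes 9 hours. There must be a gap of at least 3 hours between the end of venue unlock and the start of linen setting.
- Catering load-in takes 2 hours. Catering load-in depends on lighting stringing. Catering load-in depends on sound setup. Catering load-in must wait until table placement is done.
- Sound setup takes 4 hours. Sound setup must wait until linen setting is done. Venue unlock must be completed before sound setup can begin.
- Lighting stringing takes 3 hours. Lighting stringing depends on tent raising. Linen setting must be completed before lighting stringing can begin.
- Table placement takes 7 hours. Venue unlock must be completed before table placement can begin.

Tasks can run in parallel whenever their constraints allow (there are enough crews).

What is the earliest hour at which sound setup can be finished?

19

Venue unlock has no prerequisites, so it starts at hour 0 and finishes at hour 3.
Linen setting waits on venue unlock (finishes hour 3, plus 3-hour gap → hour 6), so it starts at hour 6 and finishes at 6 + 9 = hour 15.
Sound setup needs all of linen setting (finishes hour 15); venue unlock (finishes hour 3). That puts its earliest start at hour 15; it finishes at 15 + 4 = hour 19.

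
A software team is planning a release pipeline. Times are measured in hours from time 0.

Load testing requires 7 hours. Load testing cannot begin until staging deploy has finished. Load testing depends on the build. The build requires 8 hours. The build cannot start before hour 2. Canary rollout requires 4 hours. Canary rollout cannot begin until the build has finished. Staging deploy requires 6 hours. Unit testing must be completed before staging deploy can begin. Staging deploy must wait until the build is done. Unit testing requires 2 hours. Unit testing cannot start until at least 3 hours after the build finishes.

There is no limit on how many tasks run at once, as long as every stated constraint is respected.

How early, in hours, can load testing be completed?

The build cannot begin until its own release at hour 2. It runs from hour 2 to 2 + 8 = hour 10.
Unit testing cannot begin until the build (finishes hour 10, plus 3-hour gap → hour 13). It runs from hour 13 to 13 + 2 = hour 15.
For staging deploy: unit testing (finishes hour 15); the build (finishes hour 10). Taking the maximum gives a start of hour 15, and it finishes at 15 + 6 = hour 21.
Load testing cannot start until staging deploy (finishes hour 21); the build (finishes hour 10). The controlling bound is hour 21, so load testing finishes at 21 + 7 = hour 28.

28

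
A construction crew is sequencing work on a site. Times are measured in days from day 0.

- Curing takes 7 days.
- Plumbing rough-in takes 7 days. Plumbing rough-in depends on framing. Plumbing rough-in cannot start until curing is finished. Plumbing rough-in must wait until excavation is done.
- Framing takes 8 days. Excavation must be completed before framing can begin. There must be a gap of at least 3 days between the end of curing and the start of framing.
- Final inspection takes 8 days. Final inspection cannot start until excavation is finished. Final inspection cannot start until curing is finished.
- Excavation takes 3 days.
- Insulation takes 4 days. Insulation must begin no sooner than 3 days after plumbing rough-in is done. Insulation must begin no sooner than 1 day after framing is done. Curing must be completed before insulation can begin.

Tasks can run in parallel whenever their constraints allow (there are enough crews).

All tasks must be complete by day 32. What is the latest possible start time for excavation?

7

Nothing follows insulation; the deadline of day 32 is its only limit. It must start by 32 − 4 = day 28.
Since insulation (must start by day 28, minus 3-day gap → day 25) depends on it, plumbing rough-in must finish by day 25. Backing off its 7-day duration gives a latest start of day 18.
Framing feeds plumbing rough-in (must start by day 18); insulation (must start by day 28, minus 1-day gap → day 27). Taking the minimum, framing must finish by day 18 and start by 18 − 8 = day 10.
Nothing follows final inspection; the deadline of day 32 is its only limit. It must start by 32 − 8 = day 24.
For excavation: framing (must start by day 10); plumbing rough-in (must start by day 18); final inspection (must start by day 24). The most restrictive is day 10; with a 3-day duration, excavation must start by day 7.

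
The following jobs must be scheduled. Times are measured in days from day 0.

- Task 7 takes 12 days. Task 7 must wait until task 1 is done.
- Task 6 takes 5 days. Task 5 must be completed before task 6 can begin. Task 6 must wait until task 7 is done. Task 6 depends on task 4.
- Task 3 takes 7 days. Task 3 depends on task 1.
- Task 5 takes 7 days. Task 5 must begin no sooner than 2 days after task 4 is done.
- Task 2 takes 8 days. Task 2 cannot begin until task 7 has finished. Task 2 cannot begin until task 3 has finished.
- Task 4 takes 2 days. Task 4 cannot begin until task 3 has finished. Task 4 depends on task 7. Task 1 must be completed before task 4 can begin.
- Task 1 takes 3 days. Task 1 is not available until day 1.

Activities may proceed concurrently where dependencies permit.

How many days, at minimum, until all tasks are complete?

32

Task 1 waits on its own release at day 1, so it starts at day 1 and finishes at 1 + 3 = day 4.
Task 7 waits on task 1 (finishes day 4), so it starts at day 4 and finishes at 4 + 12 = day 16.
After task 1 (finishes day 4), task 3 can start at day 4 and finishes at day 11.
Task 4 has to wait for task 3 (finishes day 11); task 7 (finishes day 16); task 1 (finishes day 4). The latest of these is day 16, so task 4 runs day 16 to 16 + 2 = day 18.
Task 5 cannot begin until task 4 (finishes day 18, plus 2-day gap → day 20). It runs from day 20 to 20 + 7 = day 27.
For task 6: task 5 (finishes day 27); task 7 (finishes day 16); task 4 (finishes day 18). Taking the maximum gives a start of day 27, and it finishes at 27 + 5 = day 32.
Task 2 has to wait for task 7 (finishes day 16); task 3 (finishes day 11). The latest of these is day 16, so task 2 runs day 16 to 16 + 8 = day 24.
All tasks are finished once the last one completes. Finish times: Task 1 at 4, Task 2 at 24, Task 3 at 11, Task 4 at 18, Task 5 at 27, Task 6 at 32, Task 7 at 16. The latest is day 32.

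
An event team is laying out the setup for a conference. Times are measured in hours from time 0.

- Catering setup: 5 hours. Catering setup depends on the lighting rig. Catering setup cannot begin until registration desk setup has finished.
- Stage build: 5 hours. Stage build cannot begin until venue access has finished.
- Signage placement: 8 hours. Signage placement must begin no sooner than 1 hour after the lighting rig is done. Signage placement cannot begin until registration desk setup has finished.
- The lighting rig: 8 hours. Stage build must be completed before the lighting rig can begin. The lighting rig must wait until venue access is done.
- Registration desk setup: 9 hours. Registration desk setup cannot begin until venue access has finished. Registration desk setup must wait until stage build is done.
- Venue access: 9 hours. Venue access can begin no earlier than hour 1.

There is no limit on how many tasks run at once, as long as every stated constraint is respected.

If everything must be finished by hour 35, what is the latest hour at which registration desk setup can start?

18

Nothing follows signage placement; the deadline of hour 35 is its only limit. It must start by 35 − 8 = hour 27.
Catering setup has no dependents, so it just needs to finish by hour 35. Starting by 35 − 5 = hour 30 achieves that.
Registration desk setup feeds signage placement (must start by hour 27); catering setup (must start by hour 30). Taking the minimum, registration desk setup must finish by hour 27 and start by 27 − 9 = hour 18.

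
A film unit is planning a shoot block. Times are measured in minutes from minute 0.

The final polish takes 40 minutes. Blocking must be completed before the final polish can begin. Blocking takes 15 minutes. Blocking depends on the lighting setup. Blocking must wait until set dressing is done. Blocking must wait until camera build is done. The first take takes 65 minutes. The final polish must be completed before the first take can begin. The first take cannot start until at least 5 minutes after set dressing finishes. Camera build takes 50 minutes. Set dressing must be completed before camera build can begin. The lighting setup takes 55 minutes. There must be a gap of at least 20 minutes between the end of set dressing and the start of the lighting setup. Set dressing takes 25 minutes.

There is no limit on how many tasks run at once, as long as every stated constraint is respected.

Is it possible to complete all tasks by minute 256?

Set dressing can start immediately at minute 0; it finishes at minute 25.
Camera build cannot begin until set dressing (finishes minute 25). It runs from minute 25 to 25 + 50 = minute 75.
After set dressing (finishes minute 25, plus 20-minute gap → minute 45), the lighting setup can start at minute 45 and finishes at minute 100.
Blocking cannot start until the lighting setup (finishes minute 100); set dressing (finishes minute 25); camera build (finishes minute 75). The controlling bound is minute 100, so blocking finishes at 100 + 15 = minute 115.
After blocking (finishes minute 115), the final polish can start at minute 115 and finishes at minute 155.
The first take has to wait for the final polish (finishes minute 155); set dressing (finishes minute 25, plus 5-minute gap → minute 30). The latest of these is minute 155, so the first take runs minute 155 to 155 + 65 = minute 220.
Every task is finished by minute 220, which is no later than the deadline of 256, so the schedule is feasible.

Yes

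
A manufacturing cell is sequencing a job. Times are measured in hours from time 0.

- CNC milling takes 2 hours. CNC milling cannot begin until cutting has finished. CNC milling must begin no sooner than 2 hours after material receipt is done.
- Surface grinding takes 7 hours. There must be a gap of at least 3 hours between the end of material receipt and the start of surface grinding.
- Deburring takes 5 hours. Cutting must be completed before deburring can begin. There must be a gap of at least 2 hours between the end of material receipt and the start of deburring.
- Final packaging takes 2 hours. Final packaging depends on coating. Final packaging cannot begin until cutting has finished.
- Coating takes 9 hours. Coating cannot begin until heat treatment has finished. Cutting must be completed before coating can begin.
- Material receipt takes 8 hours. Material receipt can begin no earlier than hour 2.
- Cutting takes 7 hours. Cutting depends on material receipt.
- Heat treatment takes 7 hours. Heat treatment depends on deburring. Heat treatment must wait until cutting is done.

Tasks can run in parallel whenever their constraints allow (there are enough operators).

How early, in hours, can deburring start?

Material receipt waits on its own release at hour 2, so it starts at hour 2 and finishes at 2 + 8 = hour 10.
Cutting cannot begin until material receipt (finishes hour 10). It runs from hour 10 to 10 + 7 = hour 17.
Deburring waits on cutting (finishes hour 17); material receipt (finishes hour 10, plus 2-hour gap → hour 12). The latest of these is hour 17, which is the earliest deburring can start.

17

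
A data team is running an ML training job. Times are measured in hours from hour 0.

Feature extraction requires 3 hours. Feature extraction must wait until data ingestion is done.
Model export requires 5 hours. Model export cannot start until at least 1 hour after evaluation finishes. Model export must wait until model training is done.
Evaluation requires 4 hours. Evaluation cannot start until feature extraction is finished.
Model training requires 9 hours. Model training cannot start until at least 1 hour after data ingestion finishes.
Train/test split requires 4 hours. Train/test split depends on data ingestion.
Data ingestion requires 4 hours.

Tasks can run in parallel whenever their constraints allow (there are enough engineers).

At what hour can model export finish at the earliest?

Nothing blocks data ingestion, so it runs from hour 0 to hour 4.
After data ingestion (finishes hour 4, plus 1-hour gap → hour 5), model training can start at hour 5 and finishes at hour 14.
After data ingestion (finishes hour 4), feature extraction can start at hour 4 and finishes at hour 7.
Evaluation waits on feature extraction (finishes hour 7), so it starts at hour 7 and finishes at 7 + 4 = hour 11.
Model export has to wait for evaluation (finishes hour 11, plus 1-hour gap → hour 12); model training (finishes hour 14). The latest of these is hour 14, so model export runs hour 14 to 14 + 5 = hour 19.

19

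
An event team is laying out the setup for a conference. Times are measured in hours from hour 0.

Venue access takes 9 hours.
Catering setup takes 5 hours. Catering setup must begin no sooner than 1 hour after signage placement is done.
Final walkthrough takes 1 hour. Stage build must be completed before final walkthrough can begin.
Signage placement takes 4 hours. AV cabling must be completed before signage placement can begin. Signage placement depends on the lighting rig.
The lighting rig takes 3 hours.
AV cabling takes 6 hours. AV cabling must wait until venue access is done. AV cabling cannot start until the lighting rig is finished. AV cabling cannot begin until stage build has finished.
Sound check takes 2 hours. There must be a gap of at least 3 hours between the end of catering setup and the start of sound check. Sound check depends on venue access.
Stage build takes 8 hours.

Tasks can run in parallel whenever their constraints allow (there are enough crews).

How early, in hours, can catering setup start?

20

The lighting rig can start immediately at hour 0; it finishes at hour 3.
Stage build can start immediately at hour 0; it finishes at hour 8.
Nothing blocks venue access, so it runs from hour 0 to hour 9.
AV cabling needs all of venue access (finishes hour 9); the lighting rig (finishes hour 3); stage build (finishes hour 8). That puts its earliest start at hour 9; it finishes at 9 + 6 = hour 15.
Signage placement needs all of AV cabling (finishes hour 15); the lighting rig (finishes hour 3). That puts its earliest start at hour 15; it finishes at 15 + 4 = hour 19.
Catering setup waits on signage placement (finishes hour 19, plus 1-hour gap → hour 20), so the earliest it can start is hour 20.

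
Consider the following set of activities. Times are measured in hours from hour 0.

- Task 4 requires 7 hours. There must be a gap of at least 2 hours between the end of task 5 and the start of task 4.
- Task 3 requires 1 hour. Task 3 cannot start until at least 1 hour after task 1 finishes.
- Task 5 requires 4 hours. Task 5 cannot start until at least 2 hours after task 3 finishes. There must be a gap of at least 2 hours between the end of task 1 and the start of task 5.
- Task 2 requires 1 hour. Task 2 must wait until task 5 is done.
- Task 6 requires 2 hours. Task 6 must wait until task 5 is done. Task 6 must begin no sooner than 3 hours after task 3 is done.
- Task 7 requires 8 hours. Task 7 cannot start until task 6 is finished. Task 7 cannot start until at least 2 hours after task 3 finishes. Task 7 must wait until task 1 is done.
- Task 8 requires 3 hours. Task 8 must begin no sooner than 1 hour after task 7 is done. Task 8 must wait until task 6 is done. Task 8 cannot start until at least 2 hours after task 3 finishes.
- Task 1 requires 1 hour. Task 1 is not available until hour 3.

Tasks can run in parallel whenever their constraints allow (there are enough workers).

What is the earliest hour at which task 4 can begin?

14

Task 1 waits on its own release at hour 3, so it starts at hour 3 and finishes at 3 + 1 = hour 4.
After task 1 (finishes hour 4, plus 1-hour gap → hour 5), task 3 can start at hour 5 and finishes at hour 6.
For task 5: task 3 (finishes hour 6, plus 2-hour gap → hour 8); task 1 (finishes hour 4, plus 2-hour gap → hour 6). Taking the maximum gives a start of hour 8, and it finishes at 8 + 4 = hour 12.
Task 4 waits on task 5 (finishes hour 12, plus 2-hour gap → hour 14), so the earliest it can start is hour 14.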